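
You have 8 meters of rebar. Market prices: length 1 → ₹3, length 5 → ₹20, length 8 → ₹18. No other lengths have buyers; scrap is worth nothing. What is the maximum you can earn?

29

Build r[k] bottom-up: r[k] = max over allowed piece i of (p[i] + r[k−i]).
r[1] = 3
r[2] = 6  (first piece 1, then r[1]=3)
r[3] = 9  (first piece 1, then r[2]=6)
r[4] = 12  (first piece 1, then r[3]=9)
r[5] = max(3+12, 20+0) = 20
r[6] = max(3+20, 20+3) = 23
r[7] = max(3+23, 20+6) = 26
r[8] = max(3+26, 20+9, 18+0) = 29
One optimal cutting: 5 + 1 + 1 + 1 → ₹29.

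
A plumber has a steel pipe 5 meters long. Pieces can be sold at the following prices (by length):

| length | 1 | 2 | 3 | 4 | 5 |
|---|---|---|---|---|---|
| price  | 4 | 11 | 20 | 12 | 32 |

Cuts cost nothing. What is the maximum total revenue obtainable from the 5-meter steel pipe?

32

Build best[k] bottom-up: best[k] = max over allowed piece i of (p[i] + best[k−i]).
best[1] = 4
best[2] = max(4+4, 11+0) = 11
best[3] = max(4+11, 11+4, 20+0) = 20
best[4] = max(4+20, 11+11, 20+4, 12+0) = 24
best[5] = max(4+24, 11+20, 20+11, 12+4, 32+0) = 32
Best is to sell the whole 5-meter piece uncut for $32.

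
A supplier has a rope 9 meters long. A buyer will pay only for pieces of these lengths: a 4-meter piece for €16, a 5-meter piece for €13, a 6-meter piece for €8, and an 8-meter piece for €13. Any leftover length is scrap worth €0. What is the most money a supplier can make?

32

Let best[k] be the best obtainable value from length k. For each k, try every first piece i and keep the best of price[i] + best[k−i].
best[1] = 0
best[2] = 0
best[3] = 0
best[4] = 16
best[5] = max(16+0, 13+0) = 16
best[6] = max(16+0, 13+0, 8+0) = 16
best[7] = max(16+0, 13+0, 8+0) = 16
best[8] = max(16+16, 13+0, 8+0, 13+0) = 32
best[9] = max(16+16, 13+16, 8+0, 13+0) = 32
One optimal cutting: pieces 4 + 4 with 1 meter of scrap → €32.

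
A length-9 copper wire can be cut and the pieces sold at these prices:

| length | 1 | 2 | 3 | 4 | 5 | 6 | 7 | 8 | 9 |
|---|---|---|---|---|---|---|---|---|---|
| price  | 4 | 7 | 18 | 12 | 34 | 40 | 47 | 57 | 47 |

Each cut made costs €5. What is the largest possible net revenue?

56

Let r[k] be the best obtainable value from length k. For each k, try every first piece i and keep the best of price[i] + r[k−i] minus the 5 cut fee when i<k.
r[1] = 4
r[2] = 7
r[3] = 18
r[4] = 17  (first piece 1, then r[3]=18)
r[5] = 34
r[6] = 40
r[7] = 47
r[8] = 57
r[9] = 56  (first piece 1, then r[8]=57)
One optimal plan: pieces 8 + 1 (1 cut) → €61 − €5 = €56.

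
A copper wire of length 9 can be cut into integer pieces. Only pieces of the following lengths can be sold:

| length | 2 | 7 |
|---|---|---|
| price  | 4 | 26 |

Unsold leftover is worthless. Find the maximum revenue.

30

Consider every possible first cut. r[k] is the best of p[i]+r[k−i] over all sellable i≤k.
r[1] = 0
r[2] = 4
r[3] = 4
r[4] = 8  (first piece 2, then r[2]=4)
r[5] = 8
r[6] = 12  (first piece 2, then r[4]=8)
r[7] = max(4+8, 26+0) = 26
r[8] = max(4+12, 26+0) = 26
r[9] = max(4+26, 26+4) = 30
One optimal cutting: 7 + 2 → €30.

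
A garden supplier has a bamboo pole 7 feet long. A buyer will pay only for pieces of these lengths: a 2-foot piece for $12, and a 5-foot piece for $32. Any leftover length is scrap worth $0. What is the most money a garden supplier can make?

Consider every possible first cut. best[k] is the best of p[i]+best[k−i] over all sellable i≤k.
best[1] = 0
best[2] = 12
best[3] = 12
best[4] = 24  (first piece 2, then best[2]=12)
best[5] = max(12+12, 32+0) = 32
best[6] = max(12+24, 32+0) = 36
best[7] = max(12+32, 32+12) = 44
One optimal cutting: 5 + 2 → $44.

44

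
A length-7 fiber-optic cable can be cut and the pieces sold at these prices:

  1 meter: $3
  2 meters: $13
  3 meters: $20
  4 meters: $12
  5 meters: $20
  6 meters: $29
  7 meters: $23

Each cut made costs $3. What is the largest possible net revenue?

Build v[k] bottom-up: v[k] = max over allowed piece i of (p[i] + v[k−i]) − 3 per cut.
v[1] = 3
v[2] = max(3+3-3, 13+0) = 13
v[3] = max(3+13-3, 13+3-3, 20+0) = 20
v[4] = max(3+20-3, 13+13-3, 20+3-3, 12+0) = 23
v[5] = max(3+23-3, 13+20-3, 20+13-3, 12+3-3, 20+0) = 30
v[6] = max(3+30-3, 13+23-3, 20+20-3, 12+13-3, 20+3-3, 29+0) = 37
v[7] = max(3+37-3, 13+30-3, 20+23-3, …, 29+3-3, 23+0) = 40
One optimal plan: pieces 3 + 2 + 2 (2 cuts) → $46 − $6 = $40.

40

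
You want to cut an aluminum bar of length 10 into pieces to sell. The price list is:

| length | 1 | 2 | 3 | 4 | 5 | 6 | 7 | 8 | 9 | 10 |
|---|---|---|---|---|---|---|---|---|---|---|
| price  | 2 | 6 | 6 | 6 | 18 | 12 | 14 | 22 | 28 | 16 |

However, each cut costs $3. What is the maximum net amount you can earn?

Let net[k] be the best obtainable value from length k. For each k, try every first piece i and keep the best of price[i] + net[k−i] minus the 3 cut fee when i<k.
net[1] = 2
net[2] = max(2+2-3, 6+0) = 6
net[3] = max(2+6-3, 6+2-3, 6+0) = 6
net[4] = max(2+6-3, 6+6-3, 6+2-3, 6+0) = 9
net[5] = max(2+9-3, 6+6-3, 6+6-3, 6+2-3, 18+0) = 18
net[6] = max(2+18-3, 6+9-3, 6+6-3, 6+6-3, 18+2-3, 12+0) = 17
net[7] = max(2+17-3, 6+18-3, 6+9-3, …, 12+2-3, 14+0) = 21
net[8] = max(2+21-3, 6+17-3, 6+18-3, …, 14+2-3, 22+0) = 22
net[9] = max(2+22-3, 6+21-3, 6+17-3, …, 22+2-3, 28+0) = 28
net[10] = max(2+28-3, 6+22-3, 6+21-3, …, 28+2-3, 16+0) = 33
One optimal plan: pieces 5 + 5 (1 cut) → $36 − $3 = $33.

33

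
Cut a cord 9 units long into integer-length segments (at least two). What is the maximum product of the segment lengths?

27

Let prod[k] be the best product for length k (with at least one cut). For each first piece i, the rest contributes max(k−i, prod[k−i]).
Small cases: prod[2]=1.
prod[3] = 1·max(2,1) = 1·2 = 2
prod[4] = 2·max(2,1) = 2·2 = 4
prod[5] = 2·max(3,2) = 2·3 = 6
prod[6] = 3·max(3,2) = 3·3 = 9
prod[7] = 2·max(5,6) = 2·6 = 12
prod[8] = 2·max(6,9) = 2·9 = 18
prod[9] = 3·max(6,9) = 3·9 = 27
One optimal split: 3 + 3 + 3; product 3·3·3 = 27.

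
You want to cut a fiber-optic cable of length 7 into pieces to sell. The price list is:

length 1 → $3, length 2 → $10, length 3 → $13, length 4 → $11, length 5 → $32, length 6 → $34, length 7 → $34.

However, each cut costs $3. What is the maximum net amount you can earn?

39

Let net[k] be the best obtainable value from length k. For each k, try every first piece i and keep the best of price[i] + net[k−i] minus the 3 cut fee when i<k.
net[1] = 3
net[2] = 10
net[3] = 13
net[4] = 17  (first piece 2, then net[2]=10)
net[5] = 32
net[6] = 34
net[7] = 39  (first piece 2, then net[5]=32)
One optimal plan: pieces 5 + 2 (1 cut) → $42 − $3 = $39.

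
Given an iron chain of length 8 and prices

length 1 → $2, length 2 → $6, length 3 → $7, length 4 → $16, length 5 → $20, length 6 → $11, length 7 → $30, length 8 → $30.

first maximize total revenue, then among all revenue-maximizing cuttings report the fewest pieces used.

2

Build r[k] bottom-up: r[k] = max over allowed piece i of (p[i] + r[k−i]).
r[1] = 2
r[2] = max(2+2, 6+0) = 6
r[3] = max(2+6, 6+2, 7+0) = 8
r[4] = max(2+8, 6+6, 7+2, 16+0) = 16
r[5] = max(2+16, 6+8, 7+6, 16+2, 20+0) = 20
r[6] = max(2+20, 6+16, 7+8, 16+6, 20+2, 11+0) = 22
r[7] = max(2+22, 6+20, 7+16, …, 11+2, 30+0) = 30
r[8] = max(2+30, 6+22, 7+20, …, 30+2, 30+0) = 32
Maximum revenue is $32.
Now minimize piece count subject to staying optimal: for each k, pieces[k] = 1 + min over i with p[i]+r[k−i]=r[k] of pieces[k−i].
pieces[5] = 1
pieces[6] = 2
pieces[7] = 1
pieces[8] = 2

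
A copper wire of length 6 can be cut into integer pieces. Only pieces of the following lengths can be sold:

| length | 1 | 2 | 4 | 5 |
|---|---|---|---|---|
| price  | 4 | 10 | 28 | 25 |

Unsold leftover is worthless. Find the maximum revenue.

Build r[k] bottom-up: r[k] = max over allowed piece i of (p[i] + r[k−i]).
r[1] = 4
r[2] = max(4+4, 10+0) = 10
r[3] = max(4+10, 10+4) = 14
r[4] = max(4+14, 10+10, 28+0) = 28
r[5] = max(4+28, 10+14, 28+4, 25+0) = 32
r[6] = max(4+32, 10+28, 28+10, 25+4) = 38
One optimal cutting: 4 + 2 → €38.

38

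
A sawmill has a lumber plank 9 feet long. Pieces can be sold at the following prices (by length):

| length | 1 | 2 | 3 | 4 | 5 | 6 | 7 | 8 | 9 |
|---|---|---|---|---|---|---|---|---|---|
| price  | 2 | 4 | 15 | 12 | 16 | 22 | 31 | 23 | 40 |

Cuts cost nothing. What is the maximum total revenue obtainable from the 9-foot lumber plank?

Let v[k] be the best obtainable value from length k. For each k, try every first piece i and keep the best of price[i] + v[k−i].
v[1] = 2
v[2] = max(2+2, 4+0) = 4
v[3] = max(2+4, 4+2, 15+0) = 15
v[4] = max(2+15, 4+4, 15+2, 12+0) = 17
v[5] = max(2+17, 4+15, 15+4, 12+2, 16+0) = 19
v[6] = max(2+19, 4+17, 15+15, 12+4, 16+2, 22+0) = 30
v[7] = max(2+30, 4+19, 15+17, …, 22+2, 31+0) = 32
v[8] = max(2+32, 4+30, 15+19, …, 31+2, 23+0) = 34
v[9] = max(2+34, 4+32, 15+30, …, 23+2, 40+0) = 45
One optimal cutting: 3 + 3 + 3 → $15 + $15 + $15 = $45.

45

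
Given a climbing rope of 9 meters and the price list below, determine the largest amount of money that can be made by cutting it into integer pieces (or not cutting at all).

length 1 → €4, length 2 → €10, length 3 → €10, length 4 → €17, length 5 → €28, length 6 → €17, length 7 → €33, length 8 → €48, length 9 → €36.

52

Let R[k] be the best obtainable value from length k. For each k, try every first piece i and keep the best of price[i] + R[k−i].
R[1] = 4
R[2] = max(4+4, 10+0) = 10
R[3] = max(4+10, 10+4, 10+0) = 14
R[4] = max(4+14, 10+10, 10+4, 17+0) = 20
R[5] = max(4+20, 10+14, 10+10, 17+4, 28+0) = 28
R[6] = max(4+28, 10+20, 10+14, 17+10, 28+4, 17+0) = 32
R[7] = max(4+32, 10+28, 10+20, …, 17+4, 33+0) = 38
R[8] = max(4+38, 10+32, 10+28, …, 33+4, 48+0) = 48
R[9] = max(4+48, 10+38, 10+32, …, 48+4, 36+0) = 52
One optimal cutting: 8 + 1 → €48 + €4 = €52.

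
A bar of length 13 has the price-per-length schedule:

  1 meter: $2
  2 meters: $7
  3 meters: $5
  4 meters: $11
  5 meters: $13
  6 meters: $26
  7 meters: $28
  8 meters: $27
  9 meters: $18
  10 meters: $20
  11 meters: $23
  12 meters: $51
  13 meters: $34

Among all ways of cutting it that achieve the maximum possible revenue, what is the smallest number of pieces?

Consider every possible first cut. r[k] is the best of p[i]+r[k−i] over all sellable i≤k.
r[1] = 2
r[2] = 7
r[3] = 9  (first piece 1, then r[2]=7)
r[4] = 14  (first piece 2, then r[2]=7)
r[5] = 16  (first piece 1, then r[4]=14)
r[6] = 26
r[7] = 28  (first piece 1, then r[6]=26)
r[8] = 33  (first piece 2, then r[6]=26)
r[9] = 35  (first piece 1, then r[8]=33)
r[10] = 40  (first piece 2, then r[8]=33)
r[11] = 42  (first piece 1, then r[10]=40)
r[12] = 52  (first piece 6, then r[6]=26)
r[13] = 54  (first piece 1, then r[12]=52)
Maximum revenue is $54.
Now minimize piece count subject to staying optimal: for each k, pieces[k] = 1 + min over i with p[i]+r[k−i]=r[k] of pieces[k−i].
pieces[10] = 3
pieces[11] = 3
pieces[12] = 2
pieces[13] = 2

2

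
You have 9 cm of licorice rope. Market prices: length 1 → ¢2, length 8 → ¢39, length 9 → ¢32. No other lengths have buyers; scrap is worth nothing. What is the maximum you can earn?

41

Build r[k] bottom-up: r[k] = max over allowed piece i of (p[i] + r[k−i]).
r[1] = 2
r[2] = 4  (first piece 1, then r[1]=2)
r[3] = 6  (first piece 1, then r[2]=4)
r[4] = 8  (first piece 1, then r[3]=6)
r[5] = 10  (first piece 1, then r[4]=8)
r[6] = 12  (first piece 1, then r[5]=10)
r[7] = 14  (first piece 1, then r[6]=12)
r[8] = max(2+14, 39+0) = 39
r[9] = max(2+39, 39+2, 32+0) = 41
One optimal cutting: 8 + 1 → ¢41.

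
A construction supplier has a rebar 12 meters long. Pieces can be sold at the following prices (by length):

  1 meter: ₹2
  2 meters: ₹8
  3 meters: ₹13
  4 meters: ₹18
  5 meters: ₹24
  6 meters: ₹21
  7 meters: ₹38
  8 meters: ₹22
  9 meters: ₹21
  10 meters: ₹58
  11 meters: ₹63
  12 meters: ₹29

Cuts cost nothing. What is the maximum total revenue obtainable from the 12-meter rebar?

66

Consider every possible first cut. v[k] is the best of p[i]+v[k−i] over all sellable i≤k.
v[1] = 2
v[2] = max(2+2, 8+0) = 8
v[3] = max(2+8, 8+2, 13+0) = 13
v[4] = max(2+13, 8+8, 13+2, 18+0) = 18
v[5] = max(2+18, 8+13, 13+8, 18+2, 24+0) = 24
v[6] = max(2+24, 8+18, 13+13, 18+8, 24+2, 21+0) = 26
v[7] = max(2+26, 8+24, 13+18, …, 21+2, 38+0) = 38
v[8] = max(2+38, 8+26, 13+24, …, 38+2, 22+0) = 40
v[9] = max(2+40, 8+38, 13+26, …, 22+2, 21+0) = 46
v[10] = max(2+46, 8+40, 13+38, …, 21+2, 58+0) = 58
v[11] = max(2+58, 8+46, 13+40, …, 58+2, 63+0) = 63
v[12] = max(2+63, 8+58, 13+46, …, 63+2, 29+0) = 66
One optimal cutting: 10 + 2 → ₹58 + ₹8 = ₹66.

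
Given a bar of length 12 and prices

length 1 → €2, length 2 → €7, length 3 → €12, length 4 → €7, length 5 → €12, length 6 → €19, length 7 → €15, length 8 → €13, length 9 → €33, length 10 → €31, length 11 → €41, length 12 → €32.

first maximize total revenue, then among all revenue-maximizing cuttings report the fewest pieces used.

4

Consider every possible first cut. r[k] is the best of p[i]+r[k−i] over all sellable i≤k.
r[1] = 2
r[2] = 7
r[3] = 12
r[4] = 14  (first piece 1, then r[3]=12)
r[5] = 19  (first piece 2, then r[3]=12)
r[6] = 24  (first piece 3, then r[3]=12)
r[7] = 26  (first piece 1, then r[6]=24)
r[8] = 31  (first piece 2, then r[6]=24)
r[9] = 36  (first piece 3, then r[6]=24)
r[10] = 38  (first piece 1, then r[9]=36)
r[11] = 43  (first piece 2, then r[9]=36)
r[12] = 48  (first piece 3, then r[9]=36)
Maximum revenue is €48.
Now minimize piece count subject to staying optimal: for each k, pieces[k] = 1 + min over i with p[i]+r[k−i]=r[k] of pieces[k−i].
pieces[9] = 3
pieces[10] = 4
pieces[11] = 4
pieces[12] = 4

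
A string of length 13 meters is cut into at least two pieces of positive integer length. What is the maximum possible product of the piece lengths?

Fill g[k] for k=2..13: at each k try every first piece i and multiply by the better of (k−i) uncut or g[k−i].
g[2] = 1×max(1,0) = 1×1 = 1
g[3] = max(1×2, 2×1) = 2
g[4] = max(1×3, 2×2, 3×1) = 4
g[5] = max(1×4, 2×3, 3×2, 4×1) = 6
g[6] = max(1×6, 2×4, 3×3, 4×2, 5×1) = 9
g[7] = max(1×9, 2×6, 3×4, 4×3, 5×2, 6×1) = 12
g[8] = max(1×12, 2×9, 3×6, …, 6×2, 7×1) = 18
g[9] = max(1×18, 2×12, 3×9, …, 7×2, 8×1) = 27
g[10] = max(1×27, 2×18, 3×12, …, 8×2, 9×1) = 36
g[11] = max(1×36, 2×27, 3×18, …, 9×2, 10×1) = 54
g[12] = max(1×54, 2×36, 3×27, …, 10×2, 11×1) = 81
g[13] = max(1×81, 2×54, 3×36, …, 11×2, 12×1) = 108
One optimal split: 3 + 3 + 3 + 2 + 2; product 3×3×3×2×2 = 108.

108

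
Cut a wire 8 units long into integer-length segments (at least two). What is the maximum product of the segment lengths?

18

Define g[k] = max over 1≤i<k of i · max(k−i, g[k−i]); the inner max lets the remainder stay uncut if that's better.
g[2] = 1×max(1,0) = 1×1 = 1
g[3] = 1×max(2,1) = 1×2 = 2
g[4] = 2×max(2,1) = 2×2 = 4
g[5] = 2×max(3,2) = 2×3 = 6
g[6] = 3×max(3,2) = 3×3 = 9
g[7] = 2×max(5,6) = 2×6 = 12
g[8] = 2×max(6,9) = 2×9 = 18
One optimal split: 3 + 3 + 2; product 3×3×2 = 18.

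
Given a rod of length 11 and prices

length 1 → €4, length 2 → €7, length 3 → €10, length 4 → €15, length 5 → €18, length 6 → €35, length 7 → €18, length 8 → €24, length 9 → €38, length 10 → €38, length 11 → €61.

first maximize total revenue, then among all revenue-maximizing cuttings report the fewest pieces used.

Build r[k] bottom-up: r[k] = max over allowed piece i of (p[i] + r[k−i]).
r[1] = 4
r[2] = 8  (first piece 1, then r[1]=4)
r[3] = 12  (first piece 1, then r[2]=8)
r[4] = 16  (first piece 1, then r[3]=12)
r[5] = 20  (first piece 1, then r[4]=16)
r[6] = 35
r[7] = 39  (first piece 1, then r[6]=35)
r[8] = 43  (first piece 1, then r[7]=39)
r[9] = 47  (first piece 1, then r[8]=43)
r[10] = 51  (first piece 1, then r[9]=47)
r[11] = 61
Maximum revenue is €61.
Now minimize piece count subject to staying optimal: for each k, pieces[k] = 1 + min over i with p[i]+r[k−i]=r[k] of pieces[k−i].
pieces[8] = 3
pieces[9] = 4
pieces[10] = 5
pieces[11] = 1

1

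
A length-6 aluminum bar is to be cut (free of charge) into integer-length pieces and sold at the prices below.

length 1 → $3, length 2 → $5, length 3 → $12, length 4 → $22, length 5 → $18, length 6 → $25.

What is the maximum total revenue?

Consider every possible first cut. v[k] is the best of p[i]+v[k−i] over all sellable i≤k.
v[1] = 3
v[2] = max(3+3, 5+0) = 6
v[3] = max(3+6, 5+3, 12+0) = 12
v[4] = max(3+12, 5+6, 12+3, 22+0) = 22
v[5] = max(3+22, 5+12, 12+6, 22+3, 18+0) = 25
v[6] = max(3+25, 5+22, 12+12, 22+6, 18+3, 25+0) = 28
One optimal cutting: 4 + 1 + 1 → $22 + $3 + $3 = $28.

28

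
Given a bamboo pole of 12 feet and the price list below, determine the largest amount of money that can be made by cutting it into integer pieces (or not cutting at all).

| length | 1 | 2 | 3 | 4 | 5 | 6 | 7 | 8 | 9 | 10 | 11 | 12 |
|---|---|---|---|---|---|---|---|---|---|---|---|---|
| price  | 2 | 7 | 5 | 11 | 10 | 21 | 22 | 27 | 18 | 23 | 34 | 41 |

42

Consider every possible first cut. R[k] is the best of p[i]+R[k−i] over all sellable i≤k.
R[1] = 2
R[2] = 7
R[3] = 9  (first piece 1, then R[2]=7)
R[4] = 14  (first piece 2, then R[2]=7)
R[5] = 16  (first piece 1, then R[4]=14)
R[6] = 21  (first piece 2, then R[4]=14)
R[7] = 23  (first piece 1, then R[6]=21)
R[8] = 28  (first piece 2, then R[6]=21)
R[9] = 30  (first piece 1, then R[8]=28)
R[10] = 35  (first piece 2, then R[8]=28)
R[11] = 37  (first piece 1, then R[10]=35)
R[12] = 42  (first piece 2, then R[10]=35)
One optimal cutting: 2 + 2 + 2 + 2 + 2 + 2 → $7 + $7 + $7 + $7 + $7 + $7 = $42.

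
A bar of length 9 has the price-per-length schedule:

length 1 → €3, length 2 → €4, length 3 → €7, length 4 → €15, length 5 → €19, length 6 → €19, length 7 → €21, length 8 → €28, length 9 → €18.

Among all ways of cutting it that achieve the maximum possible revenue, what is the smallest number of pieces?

Let r[k] be the best obtainable value from length k. For each k, try every first piece i and keep the best of price[i] + r[k−i].
r[1] = 3
r[2] = 6  (first piece 1, then r[1]=3)
r[3] = 9  (first piece 1, then r[2]=6)
r[4] = 15
r[5] = 19
r[6] = 22  (first piece 1, then r[5]=19)
r[7] = 25  (first piece 1, then r[6]=22)
r[8] = 30  (first piece 4, then r[4]=15)
r[9] = 34  (first piece 4, then r[5]=19)
Maximum revenue is €34.
Now minimize piece count subject to staying optimal: for each k, pieces[k] = 1 + min over i with p[i]+r[k−i]=r[k] of pieces[k−i].
pieces[6] = 2
pieces[7] = 3
pieces[8] = 2
pieces[9] = 2

2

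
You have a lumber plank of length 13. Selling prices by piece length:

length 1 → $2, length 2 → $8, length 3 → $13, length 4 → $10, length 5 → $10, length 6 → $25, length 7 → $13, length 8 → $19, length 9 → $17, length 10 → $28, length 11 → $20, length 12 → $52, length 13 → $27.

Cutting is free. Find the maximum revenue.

Build best[k] bottom-up: best[k] = max over allowed piece i of (p[i] + best[k−i]).
best[1] = 2
best[2] = 8
best[3] = 13
best[4] = 16  (first piece 2, then best[2]=8)
best[5] = 21  (first piece 2, then best[3]=13)
best[6] = 26  (first piece 3, then best[3]=13)
best[7] = 29  (first piece 2, then best[5]=21)
best[8] = 34  (first piece 2, then best[6]=26)
best[9] = 39  (first piece 3, then best[6]=26)
best[10] = 42  (first piece 2, then best[8]=34)
best[11] = 47  (first piece 2, then best[9]=39)
best[12] = 52  (first piece 3, then best[9]=39)
best[13] = 55  (first piece 2, then best[11]=47)
One optimal cutting: 3 + 3 + 3 + 2 + 2 → $13 + $13 + $13 + $8 + $8 = $55.

55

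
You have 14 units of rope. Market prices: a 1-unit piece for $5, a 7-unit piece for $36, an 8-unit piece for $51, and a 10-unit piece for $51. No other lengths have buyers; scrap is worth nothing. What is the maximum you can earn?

Consider every possible first cut. best[k] is the best of p[i]+best[k−i] over all sellable i≤k.
best[1] = 5
best[2] = 10  (first piece 1, then best[1]=5)
best[3] = 15  (first piece 1, then best[2]=10)
best[4] = 20  (first piece 1, then best[3]=15)
best[5] = 25  (first piece 1, then best[4]=20)
best[6] = 30  (first piece 1, then best[5]=25)
best[7] = max(5+30, 36+0) = 36
best[8] = max(5+36, 36+5, 51+0) = 51
best[9] = max(5+51, 36+10, 51+5) = 56
best[10] = max(5+56, 36+15, 51+10, 51+0) = 61
best[11] = max(5+61, 36+20, 51+15, 51+5) = 66
best[12] = max(5+66, 36+25, 51+20, 51+10) = 71
best[13] = max(5+71, 36+30, 51+25, 51+15) = 76
best[14] = max(5+76, 36+36, 51+30, 51+20) = 81
One optimal cutting: 8 + 1 + 1 + 1 + 1 + 1 + 1 → $81.

81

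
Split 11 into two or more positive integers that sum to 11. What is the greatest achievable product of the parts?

54

Fill m[k] for k=2..11: at each k try every first piece i and multiply by the better of (k−i) uncut or m[k−i].
m[2] = 1*max(1,0) = 1*1 = 1
m[3] = max(1*2, 2*1) = 2
m[4] = max(1*3, 2*2, 3*1) = 4
m[5] = max(1*4, 2*3, 3*2, 4*1) = 6
m[6] = max(1*6, 2*4, 3*3, 4*2, 5*1) = 9
m[7] = max(1*9, 2*6, 3*4, 4*3, 5*2, 6*1) = 12
m[8] = max(1*12, 2*9, 3*6, …, 6*2, 7*1) = 18
m[9] = max(1*18, 2*12, 3*9, …, 7*2, 8*1) = 27
m[10] = max(1*27, 2*18, 3*12, …, 8*2, 9*1) = 36
m[11] = max(1*36, 2*27, 3*18, …, 9*2, 10*1) = 54
One optimal split: 3 + 3 + 3 + 2; product 3*3*3*2 = 54.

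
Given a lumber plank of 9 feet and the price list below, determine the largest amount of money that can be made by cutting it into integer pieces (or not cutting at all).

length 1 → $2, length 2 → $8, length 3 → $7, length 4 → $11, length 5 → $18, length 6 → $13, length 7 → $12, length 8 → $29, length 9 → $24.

Let best[k] be the best obtainable value from length k. For each k, try every first piece i and keep the best of price[i] + best[k−i].
best[1] = 2
best[2] = 8
best[3] = 10  (first piece 1, then best[2]=8)
best[4] = 16  (first piece 2, then best[2]=8)
best[5] = 18  (first piece 1, then best[4]=16)
best[6] = 24  (first piece 2, then best[4]=16)
best[7] = 26  (first piece 1, then best[6]=24)
best[8] = 32  (first piece 2, then best[6]=24)
best[9] = 34  (first piece 1, then best[8]=32)
One optimal cutting: 2 + 2 + 2 + 2 + 1 → $8 + $8 + $8 + $8 + $2 = $34.

34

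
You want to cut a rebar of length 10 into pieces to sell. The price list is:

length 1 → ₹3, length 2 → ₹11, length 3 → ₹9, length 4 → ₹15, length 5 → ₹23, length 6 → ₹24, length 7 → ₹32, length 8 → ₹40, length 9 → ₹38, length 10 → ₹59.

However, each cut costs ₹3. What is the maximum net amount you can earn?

Consider every possible first cut. r[k] is the best of p[i]+r[k−i] over all sellable i≤k, charging 3 whenever i<k.
r[1] = 3
r[2] = max(3+3-3, 11+0) = 11
r[3] = max(3+11-3, 11+3-3, 9+0) = 11
r[4] = max(3+11-3, 11+11-3, 9+3-3, 15+0) = 19
r[5] = max(3+19-3, 11+11-3, 9+11-3, 15+3-3, 23+0) = 23
r[6] = max(3+23-3, 11+19-3, 9+11-3, 15+11-3, 23+3-3, 24+0) = 27
r[7] = max(3+27-3, 11+23-3, 9+19-3, …, 24+3-3, 32+0) = 32
r[8] = max(3+32-3, 11+27-3, 9+23-3, …, 32+3-3, 40+0) = 40
r[9] = max(3+40-3, 11+32-3, 9+27-3, …, 40+3-3, 38+0) = 40
r[10] = max(3+40-3, 11+40-3, 9+32-3, …, 38+3-3, 59+0) = 59
Best is to make no cuts and sell whole for ₹59.

59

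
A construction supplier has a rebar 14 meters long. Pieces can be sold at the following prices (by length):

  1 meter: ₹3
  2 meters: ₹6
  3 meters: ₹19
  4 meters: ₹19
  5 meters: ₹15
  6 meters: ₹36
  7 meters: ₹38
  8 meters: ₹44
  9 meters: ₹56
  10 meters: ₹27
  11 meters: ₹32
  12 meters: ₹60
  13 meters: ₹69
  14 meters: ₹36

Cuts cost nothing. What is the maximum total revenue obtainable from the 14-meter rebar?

82

Build R[k] bottom-up: R[k] = max over allowed piece i of (p[i] + R[k−i]).
R[1] = 3
R[2] = max(3+3, 6+0) = 6
R[3] = max(3+6, 6+3, 19+0) = 19
R[4] = max(3+19, 6+6, 19+3, 19+0) = 22
R[5] = max(3+22, 6+19, 19+6, 19+3, 15+0) = 25
R[6] = max(3+25, 6+22, 19+19, 19+6, 15+3, 36+0) = 38
R[7] = max(3+38, 6+25, 19+22, …, 36+3, 38+0) = 41
R[8] = max(3+41, 6+38, 19+25, …, 38+3, 44+0) = 44
R[9] = max(3+44, 6+41, 19+38, …, 44+3, 56+0) = 57
R[10] = max(3+57, 6+44, 19+41, …, 56+3, 27+0) = 60
R[11] = max(3+60, 6+57, 19+44, …, 27+3, 32+0) = 63
R[12] = max(3+63, 6+60, 19+57, …, 32+3, 60+0) = 76
R[13] = max(3+76, 6+63, 19+60, …, 60+3, 69+0) = 79
R[14] = max(3+79, 6+76, 19+63, …, 69+3, 36+0) = 82
One optimal cutting: 3 + 3 + 3 + 3 + 1 + 1 → ₹19 + ₹19 + ₹19 + ₹19 + ₹3 + ₹3 = ₹82.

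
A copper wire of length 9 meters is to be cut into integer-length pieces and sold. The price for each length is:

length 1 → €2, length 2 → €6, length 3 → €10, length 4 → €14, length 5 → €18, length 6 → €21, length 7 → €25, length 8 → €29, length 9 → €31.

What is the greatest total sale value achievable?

32

Let r[k] be the best obtainable value from length k. For each k, try every first piece i and keep the best of price[i] + r[k−i].
r[1] = 2
r[2] = 6
r[3] = 10
r[4] = 14
r[5] = 18
r[6] = 21
r[7] = 25
r[8] = 29
r[9] = 32  (first piece 4, then r[5]=18)
One optimal cutting: 5 + 4 → €18 + €14 = €32.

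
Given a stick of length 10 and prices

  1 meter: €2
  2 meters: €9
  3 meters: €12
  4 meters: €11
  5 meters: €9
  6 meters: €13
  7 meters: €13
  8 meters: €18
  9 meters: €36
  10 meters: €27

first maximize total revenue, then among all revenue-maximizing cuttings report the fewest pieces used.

Consider every possible first cut. r[k] is the best of p[i]+r[k−i] over all sellable i≤k.
r[1] = 2
r[2] = max(2+2, 9+0) = 9
r[3] = max(2+9, 9+2, 12+0) = 12
r[4] = max(2+12, 9+9, 12+2, 11+0) = 18
r[5] = max(2+18, 9+12, 12+9, 11+2, 9+0) = 21
r[6] = max(2+21, 9+18, 12+12, 11+9, 9+2, 13+0) = 27
r[7] = max(2+27, 9+21, 12+18, …, 13+2, 13+0) = 30
r[8] = max(2+30, 9+27, 12+21, …, 13+2, 18+0) = 36
r[9] = max(2+36, 9+30, 12+27, …, 18+2, 36+0) = 39
r[10] = max(2+39, 9+36, 12+30, …, 36+2, 27+0) = 45
Maximum revenue is €45.
Now minimize piece count subject to staying optimal: for each k, pieces[k] = 1 + min over i with p[i]+r[k−i]=r[k] of pieces[k−i].
pieces[7] = 3
pieces[8] = 4
pieces[9] = 4
pieces[10] = 5

5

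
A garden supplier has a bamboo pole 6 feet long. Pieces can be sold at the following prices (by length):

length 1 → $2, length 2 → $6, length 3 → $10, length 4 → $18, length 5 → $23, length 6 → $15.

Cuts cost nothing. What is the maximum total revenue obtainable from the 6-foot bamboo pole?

Consider every possible first cut. r[k] is the best of p[i]+r[k−i] over all sellable i≤k.
r[1] = 2
r[2] = 6
r[3] = 10
r[4] = 18
r[5] = 23
r[6] = 25  (first piece 1, then r[5]=23)
One optimal cutting: 5 + 1 → $23 + $2 = $25.

25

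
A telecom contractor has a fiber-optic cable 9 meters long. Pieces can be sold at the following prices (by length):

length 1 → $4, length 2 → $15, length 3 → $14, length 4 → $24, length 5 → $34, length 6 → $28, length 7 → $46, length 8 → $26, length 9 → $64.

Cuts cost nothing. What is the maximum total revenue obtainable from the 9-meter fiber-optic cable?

Let r[k] be the best obtainable value from length k. For each k, try every first piece i and keep the best of price[i] + r[k−i].
r[1] = 4
r[2] = 15
r[3] = 19  (first piece 1, then r[2]=15)
r[4] = 30  (first piece 2, then r[2]=15)
r[5] = 34  (first piece 1, then r[4]=30)
r[6] = 45  (first piece 2, then r[4]=30)
r[7] = 49  (first piece 1, then r[6]=45)
r[8] = 60  (first piece 2, then r[6]=45)
r[9] = 64  (first piece 1, then r[8]=60)
One optimal cutting: 2 + 2 + 2 + 2 + 1 → $15 + $15 + $15 + $15 + $4 = $64.

64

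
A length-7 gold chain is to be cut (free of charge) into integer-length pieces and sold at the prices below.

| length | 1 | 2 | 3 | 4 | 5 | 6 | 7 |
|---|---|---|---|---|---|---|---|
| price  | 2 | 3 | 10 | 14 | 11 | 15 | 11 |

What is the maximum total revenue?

24

Build R[k] bottom-up: R[k] = max over allowed piece i of (p[i] + R[k−i]).
R[1] = 2
R[2] = max(2+2, 3+0) = 4
R[3] = max(2+4, 3+2, 10+0) = 10
R[4] = max(2+10, 3+4, 10+2, 14+0) = 14
R[5] = max(2+14, 3+10, 10+4, 14+2, 11+0) = 16
R[6] = max(2+16, 3+14, 10+10, 14+4, 11+2, 15+0) = 20
R[7] = max(2+20, 3+16, 10+14, …, 15+2, 11+0) = 24
One optimal cutting: 4 + 3 → $14 + $10 = $24.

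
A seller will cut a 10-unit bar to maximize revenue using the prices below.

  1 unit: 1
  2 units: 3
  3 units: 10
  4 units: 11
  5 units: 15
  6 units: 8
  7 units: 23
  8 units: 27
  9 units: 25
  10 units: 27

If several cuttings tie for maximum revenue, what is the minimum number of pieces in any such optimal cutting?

Consider every possible first cut. r[k] is the best of p[i]+r[k−i] over all sellable i≤k.
r[1] = 1
r[2] = max(1+1, 3+0) = 3
r[3] = max(1+3, 3+1, 10+0) = 10
r[4] = max(1+10, 3+3, 10+1, 11+0) = 11
r[5] = max(1+11, 3+10, 10+3, 11+1, 15+0) = 15
r[6] = max(1+15, 3+11, 10+10, 11+3, 15+1, 8+0) = 20
r[7] = max(1+20, 3+15, 10+11, …, 8+1, 23+0) = 23
r[8] = max(1+23, 3+20, 10+15, …, 23+1, 27+0) = 27
r[9] = max(1+27, 3+23, 10+20, …, 27+1, 25+0) = 30
r[10] = max(1+30, 3+27, 10+23, …, 25+1, 27+0) = 33
Maximum revenue is 33.
Now minimize piece count subject to staying optimal: for each k, pieces[k] = 1 + min over i with p[i]+r[k−i]=r[k] of pieces[k−i].
pieces[7] = 1
pieces[8] = 1
pieces[9] = 3
pieces[10] = 2

2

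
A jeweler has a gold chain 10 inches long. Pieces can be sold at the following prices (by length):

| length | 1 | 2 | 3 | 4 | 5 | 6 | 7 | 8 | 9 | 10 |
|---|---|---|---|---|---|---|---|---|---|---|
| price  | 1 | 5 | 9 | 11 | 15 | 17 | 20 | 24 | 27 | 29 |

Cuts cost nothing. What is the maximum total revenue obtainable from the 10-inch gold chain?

Build best[k] bottom-up: best[k] = max over allowed piece i of (p[i] + best[k−i]).
best[1] = 1
best[2] = 5
best[3] = 9
best[4] = 11
best[5] = 15
best[6] = 18  (first piece 3, then best[3]=9)
best[7] = 20  (first piece 2, then best[5]=15)
best[8] = 24  (first piece 3, then best[5]=15)
best[9] = 27  (first piece 3, then best[6]=18)
best[10] = 30  (first piece 5, then best[5]=15)
One optimal cutting: 5 + 5 → $15 + $15 = $30.

30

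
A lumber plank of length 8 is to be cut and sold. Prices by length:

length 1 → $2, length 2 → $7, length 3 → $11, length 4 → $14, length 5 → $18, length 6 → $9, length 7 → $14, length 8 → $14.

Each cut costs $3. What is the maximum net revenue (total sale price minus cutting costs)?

26

Consider every possible first cut. net[k] is the best of p[i]+net[k−i] over all sellable i≤k, charging 3 whenever i<k.
net[1] = 2
net[2] = max(2+2-3, 7+0) = 7
net[3] = max(2+7-3, 7+2-3, 11+0) = 11
net[4] = max(2+11-3, 7+7-3, 11+2-3, 14+0) = 14
net[5] = max(2+14-3, 7+11-3, 11+7-3, 14+2-3, 18+0) = 18
net[6] = max(2+18-3, 7+14-3, 11+11-3, 14+7-3, 18+2-3, 9+0) = 19
net[7] = max(2+19-3, 7+18-3, 11+14-3, …, 9+2-3, 14+0) = 22
net[8] = max(2+22-3, 7+19-3, 11+18-3, …, 14+2-3, 14+0) = 26
One optimal plan: pieces 5 + 3 (1 cut) → $29 − $3 = $26.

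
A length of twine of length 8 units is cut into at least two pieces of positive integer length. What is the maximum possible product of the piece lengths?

18

Let P[k] be the best product for length k (with at least one cut). For each first piece i, the rest contributes max(k−i, P[k−i]).
P[2] = 1*max(1,0) = 1*1 = 1
P[3] = 1*max(2,1) = 1*2 = 2
P[4] = 2*max(2,1) = 2*2 = 4
P[5] = 2*max(3,2) = 2*3 = 6
P[6] = 3*max(3,2) = 3*3 = 9
P[7] = 2*max(5,6) = 2*6 = 12
P[8] = 2*max(6,9) = 2*9 = 18
One optimal split: 3 + 3 + 2; product 3*3*2 = 18.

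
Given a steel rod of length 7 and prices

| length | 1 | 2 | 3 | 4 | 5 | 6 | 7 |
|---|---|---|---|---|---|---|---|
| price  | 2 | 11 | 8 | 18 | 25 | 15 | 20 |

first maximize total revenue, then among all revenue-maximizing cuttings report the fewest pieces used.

2

Build r[k] bottom-up: r[k] = max over allowed piece i of (p[i] + r[k−i]).
r[1] = 2
r[2] = 11
r[3] = 13  (first piece 1, then r[2]=11)
r[4] = 22  (first piece 2, then r[2]=11)
r[5] = 25
r[6] = 33  (first piece 2, then r[4]=22)
r[7] = 36  (first piece 2, then r[5]=25)
Maximum revenue is $36.
Now minimize piece count subject to staying optimal: for each k, pieces[k] = 1 + min over i with p[i]+r[k−i]=r[k] of pieces[k−i].
pieces[4] = 2
pieces[5] = 1
pieces[6] = 3
pieces[7] = 2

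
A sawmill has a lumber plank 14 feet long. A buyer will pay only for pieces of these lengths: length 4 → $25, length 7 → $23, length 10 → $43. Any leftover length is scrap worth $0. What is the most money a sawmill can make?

75

Build r[k] bottom-up: r[k] = max over allowed piece i of (p[i] + r[k−i]).
r[1] = 0
r[2] = 0
r[3] = 0
r[4] = 25
r[5] = 25
r[6] = 25
r[7] = 25
r[8] = 50  (first piece 4, then r[4]=25)
r[9] = 50
r[10] = 50
r[11] = 50
r[12] = 75  (first piece 4, then r[8]=50)
r[13] = 75
r[14] = 75
One optimal cutting: pieces 4 + 4 + 4 with 2 feet of scrap → $75.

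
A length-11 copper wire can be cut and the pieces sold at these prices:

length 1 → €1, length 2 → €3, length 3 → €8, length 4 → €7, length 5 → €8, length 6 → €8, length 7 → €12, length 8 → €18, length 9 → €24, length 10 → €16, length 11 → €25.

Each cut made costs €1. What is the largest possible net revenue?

Build r[k] bottom-up: r[k] = max over allowed piece i of (p[i] + r[k−i]) − 1 per cut.
r[1] = 1
r[2] = max(1+1-1, 3+0) = 3
r[3] = max(1+3-1, 3+1-1, 8+0) = 8
r[4] = max(1+8-1, 3+3-1, 8+1-1, 7+0) = 8
r[5] = max(1+8-1, 3+8-1, 8+3-1, 7+1-1, 8+0) = 10
r[6] = max(1+10-1, 3+8-1, 8+8-1, 7+3-1, 8+1-1, 8+0) = 15
r[7] = max(1+15-1, 3+10-1, 8+8-1, …, 8+1-1, 12+0) = 15
r[8] = max(1+15-1, 3+15-1, 8+10-1, …, 12+1-1, 18+0) = 18
r[9] = max(1+18-1, 3+15-1, 8+15-1, …, 18+1-1, 24+0) = 24
r[10] = max(1+24-1, 3+18-1, 8+15-1, …, 24+1-1, 16+0) = 24
r[11] = max(1+24-1, 3+24-1, 8+18-1, …, 16+1-1, 25+0) = 26
One optimal plan: pieces 9 + 2 (1 cut) → €27 − €1 = €26.

26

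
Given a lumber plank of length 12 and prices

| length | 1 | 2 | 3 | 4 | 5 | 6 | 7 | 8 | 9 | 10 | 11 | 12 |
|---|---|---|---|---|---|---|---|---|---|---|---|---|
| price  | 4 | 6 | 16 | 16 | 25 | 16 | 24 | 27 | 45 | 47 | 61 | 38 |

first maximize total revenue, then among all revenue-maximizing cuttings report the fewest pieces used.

Let r[k] be the best obtainable value from length k. For each k, try every first piece i and keep the best of price[i] + r[k−i].
r[1] = 4
r[2] = max(4+4, 6+0) = 8
r[3] = max(4+8, 6+4, 16+0) = 16
r[4] = max(4+16, 6+8, 16+4, 16+0) = 20
r[5] = max(4+20, 6+16, 16+8, 16+4, 25+0) = 25
r[6] = max(4+25, 6+20, 16+16, 16+8, 25+4, 16+0) = 32
r[7] = max(4+32, 6+25, 16+20, …, 16+4, 24+0) = 36
r[8] = max(4+36, 6+32, 16+25, …, 24+4, 27+0) = 41
r[9] = max(4+41, 6+36, 16+32, …, 27+4, 45+0) = 48
r[10] = max(4+48, 6+41, 16+36, …, 45+4, 47+0) = 52
r[11] = max(4+52, 6+48, 16+41, …, 47+4, 61+0) = 61
r[12] = max(4+61, 6+52, 16+48, …, 61+4, 38+0) = 65
Maximum revenue is $65.
Now minimize piece count subject to staying optimal: for each k, pieces[k] = 1 + min over i with p[i]+r[k−i]=r[k] of pieces[k−i].
pieces[9] = 3
pieces[10] = 4
pieces[11] = 1
pieces[12] = 2

2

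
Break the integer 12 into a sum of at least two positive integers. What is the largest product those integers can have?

81

Define m[k] = max over 1≤i<k of i · max(k−i, m[k−i]); the inner max lets the remainder stay uncut if that's better.
m[2] = 1·max(1,0) = 1·1 = 1
m[3] = 1·max(2,1) = 1·2 = 2
m[4] = 2·max(2,1) = 2·2 = 4
m[5] = 2·max(3,2) = 2·3 = 6
m[6] = 3·max(3,2) = 3·3 = 9
m[7] = 2·max(5,6) = 2·6 = 12
m[8] = 2·max(6,9) = 2·9 = 18
m[9] = 3·max(6,9) = 3·9 = 27
m[10] = 2·max(8,18) = 2·18 = 36
m[11] = 2·max(9,27) = 2·27 = 54
m[12] = 3·max(9,27) = 3·27 = 81
One optimal split: 3 + 3 + 3 + 3; product 3·3·3·3 = 81.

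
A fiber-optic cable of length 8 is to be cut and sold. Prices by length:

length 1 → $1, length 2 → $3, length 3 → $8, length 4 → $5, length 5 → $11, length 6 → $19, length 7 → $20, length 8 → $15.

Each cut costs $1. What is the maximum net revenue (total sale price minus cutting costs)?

21

Build net[k] bottom-up: net[k] = max over allowed piece i of (p[i] + net[k−i]) − 1 per cut.
net[1] = 1
net[2] = 3
net[3] = 8
net[4] = 8  (first piece 1, then net[3]=8)
net[5] = 11
net[6] = 19
net[7] = 20
net[8] = 21  (first piece 2, then net[6]=19)
One optimal plan: pieces 6 + 2 (1 cut) → $22 − $1 = $21.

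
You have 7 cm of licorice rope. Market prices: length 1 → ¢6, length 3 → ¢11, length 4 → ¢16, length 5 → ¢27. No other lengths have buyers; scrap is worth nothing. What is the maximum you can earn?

Build r[k] bottom-up: r[k] = max over allowed piece i of (p[i] + r[k−i]).
r[1] = 6
r[2] = 12  (first piece 1, then r[1]=6)
r[3] = max(6+12, 11+0) = 18
r[4] = max(6+18, 11+6, 16+0) = 24
r[5] = max(6+24, 11+12, 16+6, 27+0) = 30
r[6] = max(6+30, 11+18, 16+12, 27+6) = 36
r[7] = max(6+36, 11+24, 16+18, 27+12) = 42
One optimal cutting: 1 + 1 + 1 + 1 + 1 + 1 + 1 → ¢42.

42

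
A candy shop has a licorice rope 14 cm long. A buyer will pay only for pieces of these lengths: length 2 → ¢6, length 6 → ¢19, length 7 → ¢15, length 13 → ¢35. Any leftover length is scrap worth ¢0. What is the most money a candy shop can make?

Let f[k] be the best obtainable value from length k. For each k, try every first piece i and keep the best of price[i] + f[k−i].
f[1] = 0
f[2] = 6
f[3] = 6
f[4] = 12  (first piece 2, then f[2]=6)
f[5] = 12
f[6] = max(6+12, 19+0) = 19
f[7] = max(6+12, 19+0, 15+0) = 19
f[8] = max(6+19, 19+6, 15+0) = 25
f[9] = max(6+19, 19+6, 15+6) = 25
f[10] = max(6+25, 19+12, 15+6) = 31
f[11] = max(6+25, 19+12, 15+12) = 31
f[12] = max(6+31, 19+19, 15+12) = 38
f[13] = max(6+31, 19+19, 15+19, 35+0) = 38
f[14] = max(6+38, 19+25, 15+19, 35+0) = 44
One optimal cutting: 6 + 6 + 2 → ¢44.

44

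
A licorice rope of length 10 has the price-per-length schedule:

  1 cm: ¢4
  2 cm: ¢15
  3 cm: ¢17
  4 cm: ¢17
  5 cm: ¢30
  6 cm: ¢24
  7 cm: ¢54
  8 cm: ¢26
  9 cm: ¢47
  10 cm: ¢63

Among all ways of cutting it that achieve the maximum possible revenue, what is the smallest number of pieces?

Let r[k] be the best obtainable value from length k. For each k, try every first piece i and keep the best of price[i] + r[k−i].
r[1] = 4
r[2] = 15
r[3] = 19  (first piece 1, then r[2]=15)
r[4] = 30  (first piece 2, then r[2]=15)
r[5] = 34  (first piece 1, then r[4]=30)
r[6] = 45  (first piece 2, then r[4]=30)
r[7] = 54
r[8] = 60  (first piece 2, then r[6]=45)
r[9] = 69  (first piece 2, then r[7]=54)
r[10] = 75  (first piece 2, then r[8]=60)
Maximum revenue is ¢75.
Now minimize piece count subject to staying optimal: for each k, pieces[k] = 1 + min over i with p[i]+r[k−i]=r[k] of pieces[k−i].
pieces[7] = 1
pieces[8] = 4
pieces[9] = 2
pieces[10] = 5

5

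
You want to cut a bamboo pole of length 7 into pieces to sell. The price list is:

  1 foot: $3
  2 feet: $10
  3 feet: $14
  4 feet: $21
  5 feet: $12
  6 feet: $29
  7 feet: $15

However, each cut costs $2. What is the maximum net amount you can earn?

Consider every possible first cut. r[k] is the best of p[i]+r[k−i] over all sellable i≤k, charging 2 whenever i<k.
r[1] = 3
r[2] = max(3+3-2, 10+0) = 10
r[3] = max(3+10-2, 10+3-2, 14+0) = 14
r[4] = max(3+14-2, 10+10-2, 14+3-2, 21+0) = 21
r[5] = max(3+21-2, 10+14-2, 14+10-2, 21+3-2, 12+0) = 22
r[6] = max(3+22-2, 10+21-2, 14+14-2, 21+10-2, 12+3-2, 29+0) = 29
r[7] = max(3+29-2, 10+22-2, 14+21-2, …, 29+3-2, 15+0) = 33
One optimal plan: pieces 4 + 3 (1 cut) → $35 − $2 = $33.

33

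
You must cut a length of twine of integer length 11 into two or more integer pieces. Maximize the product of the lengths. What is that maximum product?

Define g[k] = max over 1≤i<k of i · max(k−i, g[k−i]); the inner max lets the remainder stay uncut if that's better.
g[2] = 1×max(1,0) = 1×1 = 1
g[3] = max(1×2, 2×1) = 2
g[4] = max(1×3, 2×2, 3×1) = 4
g[5] = max(1×4, 2×3, 3×2, 4×1) = 6
g[6] = max(1×6, 2×4, 3×3, 4×2, 5×1) = 9
g[7] = max(1×9, 2×6, 3×4, 4×3, 5×2, 6×1) = 12
g[8] = max(1×12, 2×9, 3×6, …, 6×2, 7×1) = 18
g[9] = max(1×18, 2×12, 3×9, …, 7×2, 8×1) = 27
g[10] = max(1×27, 2×18, 3×12, …, 8×2, 9×1) = 36
g[11] = max(1×36, 2×27, 3×18, …, 9×2, 10×1) = 54
One optimal split: 3 + 3 + 3 + 2; product 3×3×3×2 = 54.

54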